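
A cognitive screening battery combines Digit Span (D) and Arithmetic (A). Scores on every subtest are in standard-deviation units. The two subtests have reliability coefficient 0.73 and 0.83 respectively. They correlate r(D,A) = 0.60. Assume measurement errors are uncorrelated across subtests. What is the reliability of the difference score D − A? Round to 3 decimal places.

0.450

Var(D−A) = 1 + 1 − 2·0.60 = 2 − 1.2 = 0.8.
Under uncorrelated errors the observed covariances equal the true-score covariances, so only the own-variance terms attenuate.
True-score variance = [0.73 + 0.83] − 1.2 = 1.56 − 1.2 = 0.36.
Reliability = 0.36 / 0.8 = 0.450.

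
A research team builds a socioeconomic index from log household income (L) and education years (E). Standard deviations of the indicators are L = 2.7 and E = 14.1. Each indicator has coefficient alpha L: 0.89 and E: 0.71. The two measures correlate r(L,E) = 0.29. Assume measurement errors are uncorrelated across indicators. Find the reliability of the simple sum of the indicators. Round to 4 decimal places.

Var(L+E) = 2.7² + 14.1² + 2·[2.7·14.1·0.29] = 206.1 + 22.0806 = 228.181.
Under uncorrelated errors the observed covariances equal the true-score covariances, so only the own-variance terms attenuate.
True-score variance = [2.7²·0.89 + 14.1²·0.71] + 22.0806 = 147.643 + 22.0806 = 169.724.
Reliability = 169.724 / 228.181 = 0.7438.

0.7438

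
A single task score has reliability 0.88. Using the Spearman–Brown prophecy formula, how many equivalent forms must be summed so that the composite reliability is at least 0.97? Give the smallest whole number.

5

k ≥ ρ*(1−ρ₁)/(ρ₁(1−ρ*)) = 0.97·0.12 / (0.88·0.03) = 4.409.
Smallest integer k = 5.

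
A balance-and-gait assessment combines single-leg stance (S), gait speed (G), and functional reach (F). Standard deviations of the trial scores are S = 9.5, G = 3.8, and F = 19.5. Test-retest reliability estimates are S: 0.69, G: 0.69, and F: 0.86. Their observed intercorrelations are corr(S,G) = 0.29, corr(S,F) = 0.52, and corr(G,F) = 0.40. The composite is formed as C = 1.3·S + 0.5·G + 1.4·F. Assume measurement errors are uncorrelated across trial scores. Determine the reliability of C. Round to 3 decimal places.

0.883

Var(C) = 1.3²·9.5² + 0.5²·3.8² + 1.4²·19.5² + 2·[0.65·9.5·3.8·0.29 + 1.82·9.5·19.5·0.52 + 0.7·3.8·19.5·0.40] = 901.422 + 405.747 = 1307.17.
Under uncorrelated errors the observed covariances equal the true-score covariances, so only the own-variance terms attenuate.
True-score variance = [1.3²·9.5²·0.69 + 0.5²·3.8²·0.69 + 1.4²·19.5²·0.86] + 405.747 = 748.681 + 405.747 = 1154.43.
Reliability = 1154.43 / 1307.17 = 0.883.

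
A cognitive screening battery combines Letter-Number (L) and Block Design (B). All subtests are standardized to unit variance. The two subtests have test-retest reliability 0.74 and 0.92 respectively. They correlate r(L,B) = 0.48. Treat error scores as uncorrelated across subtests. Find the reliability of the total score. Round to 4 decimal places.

Var(L+B) = 2 + 2·[0.48] = 2 + 0.96 = 2.96.
Under uncorrelated errors the observed covariances equal the true-score covariances, so only the own-variance terms attenuate.
True-score variance = [0.74 + 0.92] + 0.96 = 1.66 + 0.96 = 2.62.
Reliability = 2.62 / 2.96 = 0.8851.

0.8851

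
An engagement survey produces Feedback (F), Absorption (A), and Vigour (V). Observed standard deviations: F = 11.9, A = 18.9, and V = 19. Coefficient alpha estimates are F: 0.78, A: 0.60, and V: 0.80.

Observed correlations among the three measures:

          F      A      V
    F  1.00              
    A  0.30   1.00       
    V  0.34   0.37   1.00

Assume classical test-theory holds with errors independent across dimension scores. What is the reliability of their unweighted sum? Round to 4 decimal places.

Var(F+A+V) = 11.9² + 18.9² + 19² + 2·[11.9·18.9·0.30 + 11.9·19·0.34 + 18.9·19·0.37] = 859.82 + 554.428 = 1414.25.
With uncorrelated errors the cross-covariances are all true-score covariance, so they carry over unchanged; only the diagonal terms shrink to ρᵢσᵢ².
True-score variance = [11.9²·0.78 + 18.9²·0.60 + 19²·0.80] + 554.428 = 613.582 + 554.428 = 1168.01.
Reliability = 1168.01 / 1414.25 = 0.8259.

0.8259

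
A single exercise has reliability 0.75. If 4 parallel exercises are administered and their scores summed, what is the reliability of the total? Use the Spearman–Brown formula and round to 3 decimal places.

0.923

ρ_k = kρ / (1 + (k−1)ρ) = 4·0.75 / (1 + 3·0.75) = 3.000 / 3.250 = 0.923.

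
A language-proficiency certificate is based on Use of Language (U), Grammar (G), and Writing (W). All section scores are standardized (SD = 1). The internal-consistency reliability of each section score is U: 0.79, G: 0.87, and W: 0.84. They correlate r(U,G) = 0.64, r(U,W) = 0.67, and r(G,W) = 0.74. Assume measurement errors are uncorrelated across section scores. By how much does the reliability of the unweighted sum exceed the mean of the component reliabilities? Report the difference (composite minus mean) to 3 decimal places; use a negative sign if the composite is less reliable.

Var(sum) = 3 + 4.1 = 7.1; true-score variance = 2.5 + 4.1 = 6.6; composite reliability = 0.9296.
Mean component reliability = 0.8333.
Difference = 0.9296 − 0.8333 = 0.096.

0.096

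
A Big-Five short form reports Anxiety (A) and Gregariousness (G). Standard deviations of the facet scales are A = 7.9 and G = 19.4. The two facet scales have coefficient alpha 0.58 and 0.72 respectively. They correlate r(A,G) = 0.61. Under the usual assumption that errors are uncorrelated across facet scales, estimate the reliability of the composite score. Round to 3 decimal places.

Var(A+G) = 7.9² + 19.4² + 2·[7.9·19.4·0.61] = 438.77 + 186.977 = 625.747.
Because errors are independent across components, Cov(Tᵢ,Tⱼ) = Cov(Xᵢ,Xⱼ); the off-diagonal part of the true-score variance is the same as above.
True-score variance = [7.9²·0.58 + 19.4²·0.72] + 186.977 = 307.177 + 186.977 = 494.154.
Reliability = 494.154 / 625.747 = 0.790.

0.790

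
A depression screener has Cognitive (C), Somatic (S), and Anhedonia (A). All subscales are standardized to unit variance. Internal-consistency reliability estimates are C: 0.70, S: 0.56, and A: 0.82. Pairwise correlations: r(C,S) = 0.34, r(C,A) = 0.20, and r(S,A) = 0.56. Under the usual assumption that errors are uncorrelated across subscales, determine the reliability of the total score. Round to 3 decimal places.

0.823

Var(C+S+A) = 3 + 2·[0.34 + 0.20 + 0.56] = 3 + 2.2 = 5.2.
Because errors are independent across components, Cov(Tᵢ,Tⱼ) = Cov(Xᵢ,Xⱼ); the off-diagonal part of the true-score variance is the same as above.
True-score variance = [0.70 + 0.56 + 0.82] + 2.2 = 2.08 + 2.2 = 4.28.
Reliability = 4.28 / 5.2 = 0.823.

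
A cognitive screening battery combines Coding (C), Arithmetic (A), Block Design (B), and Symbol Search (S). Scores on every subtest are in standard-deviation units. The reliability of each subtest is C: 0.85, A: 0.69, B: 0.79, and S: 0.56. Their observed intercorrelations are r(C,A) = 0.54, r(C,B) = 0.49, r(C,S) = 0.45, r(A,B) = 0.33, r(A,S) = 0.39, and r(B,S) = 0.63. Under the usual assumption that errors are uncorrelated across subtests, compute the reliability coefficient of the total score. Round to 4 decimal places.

0.8851

Var(C+A+B+S) = 4 + 2·[0.54 + 0.49 + 0.45 + 0.33 + 0.39 + 0.63] = 4 + 5.66 = 9.66.
Under uncorrelated errors the observed covariances equal the true-score covariances, so only the own-variance terms attenuate.
True-score variance = [0.85 + 0.69 + 0.79 + 0.56] + 5.66 = 2.89 + 5.66 = 8.55.
Reliability = 8.55 / 9.66 = 0.8851.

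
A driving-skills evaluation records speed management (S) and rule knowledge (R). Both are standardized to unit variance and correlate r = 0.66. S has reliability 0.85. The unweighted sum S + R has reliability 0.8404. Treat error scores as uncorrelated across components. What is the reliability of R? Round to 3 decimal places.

0.620

Var(S+R) = 2 + 2·0.66 = 3.320.
True-score variance = ρ_S + ρ_R + 2·0.66, so 0.8404 = (0.85 + ρ_R + 1.32) / 3.320.
ρ_R = 0.8404·3.320 − 0.85 − 1.32 = 0.620.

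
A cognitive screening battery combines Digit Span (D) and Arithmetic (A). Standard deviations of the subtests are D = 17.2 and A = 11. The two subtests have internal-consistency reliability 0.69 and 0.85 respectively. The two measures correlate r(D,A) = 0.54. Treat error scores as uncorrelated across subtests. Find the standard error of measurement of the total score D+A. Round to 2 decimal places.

10.48

Var(total) = 416.84 + 204.336 = 621.176.
True-score variance = 306.98 + 204.336 = 511.316, so reliability = 0.8231.
Error variance = 621.176 − 511.316 = 109.86; SEM = √109.86 = 10.48.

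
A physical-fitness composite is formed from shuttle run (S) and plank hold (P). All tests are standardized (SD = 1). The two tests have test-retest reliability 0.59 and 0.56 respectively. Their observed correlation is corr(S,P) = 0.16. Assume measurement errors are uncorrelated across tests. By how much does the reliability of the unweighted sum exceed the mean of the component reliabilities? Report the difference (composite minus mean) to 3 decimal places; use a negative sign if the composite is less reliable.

0.059

Var(sum) = 2 + 0.32 = 2.32; true-score variance = 1.15 + 0.32 = 1.47; composite reliability = 0.6336.
Mean component reliability = 0.5750.
Difference = 0.6336 − 0.5750 = 0.059.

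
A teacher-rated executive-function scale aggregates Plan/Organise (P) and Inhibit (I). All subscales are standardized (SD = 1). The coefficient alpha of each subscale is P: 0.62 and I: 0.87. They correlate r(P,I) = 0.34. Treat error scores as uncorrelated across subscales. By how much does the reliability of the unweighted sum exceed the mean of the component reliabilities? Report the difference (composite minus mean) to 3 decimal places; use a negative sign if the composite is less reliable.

0.065

Var(sum) = 2 + 0.68 = 2.68; true-score variance = 1.49 + 0.68 = 2.17; composite reliability = 0.8097.
Mean component reliability = 0.7450.
Difference = 0.8097 − 0.7450 = 0.065.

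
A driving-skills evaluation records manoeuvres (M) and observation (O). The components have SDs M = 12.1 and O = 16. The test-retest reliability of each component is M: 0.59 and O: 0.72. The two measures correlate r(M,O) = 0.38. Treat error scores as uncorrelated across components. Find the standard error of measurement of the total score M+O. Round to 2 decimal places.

11.48

Var(total) = 402.41 + 147.136 = 549.546.
True-score variance = 270.702 + 147.136 = 417.838, so reliability = 0.7603.
Error variance = 549.546 − 417.838 = 131.708; SEM = √131.708 = 11.48.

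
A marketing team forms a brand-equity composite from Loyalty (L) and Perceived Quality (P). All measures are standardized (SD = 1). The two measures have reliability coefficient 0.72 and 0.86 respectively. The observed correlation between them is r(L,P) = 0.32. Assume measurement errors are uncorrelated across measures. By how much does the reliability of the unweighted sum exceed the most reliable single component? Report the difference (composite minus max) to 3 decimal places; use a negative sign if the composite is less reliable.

Var(sum) = 2 + 0.64 = 2.64; true-score variance = 1.58 + 0.64 = 2.22; composite reliability = 0.8409.
Max component reliability = 0.8600.
Difference = 0.8409 − 0.8600 = -0.019.

-0.019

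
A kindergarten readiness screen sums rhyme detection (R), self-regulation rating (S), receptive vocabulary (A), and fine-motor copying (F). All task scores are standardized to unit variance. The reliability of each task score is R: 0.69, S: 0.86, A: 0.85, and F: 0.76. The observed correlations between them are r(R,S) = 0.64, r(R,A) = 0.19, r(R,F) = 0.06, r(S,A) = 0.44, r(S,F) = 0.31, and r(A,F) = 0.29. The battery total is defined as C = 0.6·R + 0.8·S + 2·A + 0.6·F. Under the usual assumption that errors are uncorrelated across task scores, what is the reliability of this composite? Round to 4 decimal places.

Var(C) = 0.6² + 0.8² + 2² + 0.6² + 2·[0.48·0.64 + 1.2·0.19 + 0.36·0.06 + 1.6·0.44 + 0.48·0.31 + 1.2·0.29] = 5.36 + 3.5152 = 8.8752.
Because errors are independent across components, Cov(Tᵢ,Tⱼ) = Cov(Xᵢ,Xⱼ); the off-diagonal part of the true-score variance is the same as above.
True-score variance = [0.6²·0.69 + 0.8²·0.86 + 2²·0.85 + 0.6²·0.76] + 3.5152 = 4.4724 + 3.5152 = 7.9876.
Reliability = 7.9876 / 8.8752 = 0.9000.

0.9000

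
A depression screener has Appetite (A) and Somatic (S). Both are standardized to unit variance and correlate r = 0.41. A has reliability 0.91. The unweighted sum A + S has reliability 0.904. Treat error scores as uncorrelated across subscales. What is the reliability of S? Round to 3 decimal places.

Var(A+S) = 2 + 2·0.41 = 2.820.
True-score variance = ρ_A + ρ_S + 2·0.41, so 0.904 = (0.91 + ρ_S + 0.82) / 2.820.
ρ_S = 0.904·2.820 − 0.91 − 0.82 = 0.819.

0.819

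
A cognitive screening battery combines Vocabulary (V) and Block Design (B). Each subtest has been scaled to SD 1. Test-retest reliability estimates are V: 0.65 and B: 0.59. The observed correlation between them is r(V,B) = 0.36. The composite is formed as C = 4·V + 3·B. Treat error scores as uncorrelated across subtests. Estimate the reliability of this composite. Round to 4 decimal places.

0.7238

Var(C) = 4² + 3² + 2·[12·0.36] = 25 + 8.64 = 33.64.
Under uncorrelated errors the observed covariances equal the true-score covariances, so only the own-variance terms attenuate.
True-score variance = [4²·0.65 + 3²·0.59] + 8.64 = 15.71 + 8.64 = 24.35.
Reliability = 24.35 / 33.64 = 0.7238.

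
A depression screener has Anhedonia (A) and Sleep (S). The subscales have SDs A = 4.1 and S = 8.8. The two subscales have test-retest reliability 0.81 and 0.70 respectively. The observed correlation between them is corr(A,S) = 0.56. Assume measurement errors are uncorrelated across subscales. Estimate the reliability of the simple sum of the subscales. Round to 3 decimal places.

0.804

Var(A+S) = 4.1² + 8.8² + 2·[4.1·8.8·0.56] = 94.25 + 40.4096 = 134.66.
Because errors are independent across components, Cov(Tᵢ,Tⱼ) = Cov(Xᵢ,Xⱼ); the off-diagonal part of the true-score variance is the same as above.
True-score variance = [4.1²·0.81 + 8.8²·0.70] + 40.4096 = 67.8241 + 40.4096 = 108.234.
Reliability = 108.234 / 134.66 = 0.804.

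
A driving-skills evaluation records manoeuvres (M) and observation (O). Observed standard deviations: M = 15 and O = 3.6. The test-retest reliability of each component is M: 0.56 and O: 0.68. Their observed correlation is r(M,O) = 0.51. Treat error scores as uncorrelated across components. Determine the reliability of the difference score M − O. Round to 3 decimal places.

Var(M−O) = 15² + 3.6² − 2·15·3.6·0.51 = 237.96 − 55.08 = 182.88.
Under uncorrelated errors the observed covariances equal the true-score covariances, so only the own-variance terms attenuate.
True-score variance = [15²·0.56 + 3.6²·0.68] − 55.08 = 134.813 − 55.08 = 79.7328.
Reliability = 79.7328 / 182.88 = 0.436.

0.436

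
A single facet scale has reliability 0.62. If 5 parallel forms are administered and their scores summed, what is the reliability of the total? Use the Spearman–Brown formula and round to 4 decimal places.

0.8908

ρ_k = kρ / (1 + (k−1)ρ) = 5·0.62 / (1 + 4·0.62) = 3.100 / 3.480 = 0.8908.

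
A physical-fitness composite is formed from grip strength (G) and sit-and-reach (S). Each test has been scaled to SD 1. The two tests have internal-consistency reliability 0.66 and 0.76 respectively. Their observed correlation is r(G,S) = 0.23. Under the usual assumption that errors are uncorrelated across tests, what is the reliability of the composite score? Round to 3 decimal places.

Var(G+S) = 2 + 2·[0.23] = 2 + 0.46 = 2.46.
With uncorrelated errors the cross-covariances are all true-score covariance, so they carry over unchanged; only the diagonal terms shrink to ρᵢσᵢ².
True-score variance = [0.66 + 0.76] + 0.46 = 1.42 + 0.46 = 1.88.
Reliability = 1.88 / 2.46 = 0.764.

0.764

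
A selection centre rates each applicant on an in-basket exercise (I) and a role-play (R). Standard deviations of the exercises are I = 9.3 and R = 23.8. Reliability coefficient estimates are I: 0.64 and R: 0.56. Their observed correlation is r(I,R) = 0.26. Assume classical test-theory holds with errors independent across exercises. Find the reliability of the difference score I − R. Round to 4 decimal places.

Var(I−R) = 9.3² + 23.8² − 2·9.3·23.8·0.26 = 652.93 − 115.097 = 537.833.
Under uncorrelated errors the observed covariances equal the true-score covariances, so only the own-variance terms attenuate.
True-score variance = [9.3²·0.64 + 23.8²·0.56] − 115.097 = 372.56 − 115.097 = 257.463.
Reliability = 257.463 / 537.833 = 0.4787.

0.4787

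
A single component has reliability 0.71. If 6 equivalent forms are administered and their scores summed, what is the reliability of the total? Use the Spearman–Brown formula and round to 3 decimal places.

0.936

ρ_k = kρ / (1 + (k−1)ρ) = 6·0.71 / (1 + 5·0.71) = 4.260 / 4.550 = 0.936.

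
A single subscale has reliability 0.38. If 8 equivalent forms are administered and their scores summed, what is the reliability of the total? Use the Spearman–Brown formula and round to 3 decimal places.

0.831

ρ_k = kρ / (1 + (k−1)ρ) = 8·0.38 / (1 + 7·0.38) = 3.040 / 3.660 = 0.831.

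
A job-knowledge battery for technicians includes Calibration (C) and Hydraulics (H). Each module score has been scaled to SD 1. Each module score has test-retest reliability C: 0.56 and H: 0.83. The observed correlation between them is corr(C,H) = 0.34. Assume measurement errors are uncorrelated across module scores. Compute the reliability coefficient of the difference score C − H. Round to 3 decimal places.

Var(C−H) = 1 + 1 − 2·0.34 = 2 − 0.68 = 1.32.
With uncorrelated errors the cross-covariances are all true-score covariance, so they carry over unchanged; only the diagonal terms shrink to ρᵢσᵢ².
True-score variance = [0.56 + 0.83] − 0.68 = 1.39 − 0.68 = 0.71.
Reliability = 0.71 / 1.32 = 0.538.

0.538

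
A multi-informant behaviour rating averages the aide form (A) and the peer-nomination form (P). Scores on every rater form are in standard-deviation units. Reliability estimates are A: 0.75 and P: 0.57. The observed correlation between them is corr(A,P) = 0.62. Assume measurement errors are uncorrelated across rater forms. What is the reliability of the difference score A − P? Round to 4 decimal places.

0.1053

Var(A−P) = 1 + 1 − 2·0.62 = 2 − 1.24 = 0.76.
Under uncorrelated errors the observed covariances equal the true-score covariances, so only the own-variance terms attenuate.
True-score variance = [0.75 + 0.57] − 1.24 = 1.32 − 1.24 = 0.08.
Reliability = 0.08 / 0.76 = 0.1053.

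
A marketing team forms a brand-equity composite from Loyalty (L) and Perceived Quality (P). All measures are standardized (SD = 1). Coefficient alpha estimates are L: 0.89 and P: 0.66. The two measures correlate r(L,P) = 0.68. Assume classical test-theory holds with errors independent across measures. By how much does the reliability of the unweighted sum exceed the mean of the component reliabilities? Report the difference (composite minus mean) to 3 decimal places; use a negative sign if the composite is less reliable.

0.091

Var(sum) = 2 + 1.36 = 3.36; true-score variance = 1.55 + 1.36 = 2.91; composite reliability = 0.8661.
Mean component reliability = 0.7750.
Difference = 0.8661 − 0.7750 = 0.091.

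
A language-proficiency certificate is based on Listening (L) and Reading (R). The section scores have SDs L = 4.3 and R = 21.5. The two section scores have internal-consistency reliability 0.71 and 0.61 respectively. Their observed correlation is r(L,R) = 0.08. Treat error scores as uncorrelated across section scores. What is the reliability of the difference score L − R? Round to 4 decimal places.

0.6016

Var(L−R) = 4.3² + 21.5² − 2·4.3·21.5·0.08 = 480.74 − 14.792 = 465.948.
With uncorrelated errors the cross-covariances are all true-score covariance, so they carry over unchanged; only the diagonal terms shrink to ρᵢσᵢ².
True-score variance = [4.3²·0.71 + 21.5²·0.61] − 14.792 = 295.1 − 14.792 = 280.308.
Reliability = 280.308 / 465.948 = 0.6016.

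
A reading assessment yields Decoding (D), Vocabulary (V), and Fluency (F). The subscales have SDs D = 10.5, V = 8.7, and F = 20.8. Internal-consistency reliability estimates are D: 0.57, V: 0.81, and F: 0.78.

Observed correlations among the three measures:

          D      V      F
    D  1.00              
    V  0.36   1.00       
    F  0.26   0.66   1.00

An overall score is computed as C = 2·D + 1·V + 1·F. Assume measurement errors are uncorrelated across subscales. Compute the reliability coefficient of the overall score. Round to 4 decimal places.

Var(C) = 2²·10.5² + 8.7² + 20.8² + 2·[2·10.5·8.7·0.36 + 2·10.5·20.8·0.26 + 8.7·20.8·0.66] = 949.33 + 597.547 = 1546.88.
Under uncorrelated errors the observed covariances equal the true-score covariances, so only the own-variance terms attenuate.
True-score variance = [2²·10.5²·0.57 + 8.7²·0.81 + 20.8²·0.78] + 597.547 = 650.138 + 597.547 = 1247.69.
Reliability = 1247.69 / 1546.88 = 0.8066.

0.8066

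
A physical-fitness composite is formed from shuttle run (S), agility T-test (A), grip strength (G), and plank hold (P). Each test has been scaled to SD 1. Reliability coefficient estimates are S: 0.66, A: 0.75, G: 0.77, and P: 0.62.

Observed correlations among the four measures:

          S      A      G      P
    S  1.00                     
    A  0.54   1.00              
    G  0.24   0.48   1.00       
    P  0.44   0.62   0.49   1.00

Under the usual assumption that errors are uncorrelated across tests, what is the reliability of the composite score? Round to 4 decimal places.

0.8753

Var(S+A+G+P) = 4 + 2·[0.54 + 0.24 + 0.44 + 0.48 + 0.62 + 0.49] = 4 + 5.62 = 9.62.
With uncorrelated errors the cross-covariances are all true-score covariance, so they carry over unchanged; only the diagonal terms shrink to ρᵢσᵢ².
True-score variance = [0.66 + 0.75 + 0.77 + 0.62] + 5.62 = 2.8 + 5.62 = 8.42.
Reliability = 8.42 / 9.62 = 0.8753.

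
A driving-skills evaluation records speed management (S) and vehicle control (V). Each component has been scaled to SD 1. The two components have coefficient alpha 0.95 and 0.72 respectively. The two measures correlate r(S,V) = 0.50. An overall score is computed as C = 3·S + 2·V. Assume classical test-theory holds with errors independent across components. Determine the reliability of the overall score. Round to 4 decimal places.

0.9174

Var(C) = 3² + 2² + 2·[6·0.50] = 13 + 6 = 19.
Because errors are independent across components, Cov(Tᵢ,Tⱼ) = Cov(Xᵢ,Xⱼ); the off-diagonal part of the true-score variance is the same as above.
True-score variance = [3²·0.95 + 2²·0.72] + 6 = 11.43 + 6 = 17.43.
Reliability = 17.43 / 19 = 0.9174.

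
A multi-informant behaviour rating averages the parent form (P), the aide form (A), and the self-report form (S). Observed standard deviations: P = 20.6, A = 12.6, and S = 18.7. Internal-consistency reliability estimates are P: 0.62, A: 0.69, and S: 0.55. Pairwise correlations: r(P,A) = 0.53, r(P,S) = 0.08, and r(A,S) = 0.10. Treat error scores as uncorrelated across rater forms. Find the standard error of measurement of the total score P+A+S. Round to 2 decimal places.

Var(total) = 932.81 + 383.893 = 1316.7.
True-score variance = 564.977 + 383.893 = 948.87, so reliability = 0.7206.
Error variance = 1316.7 − 948.87 = 367.833; SEM = √367.833 = 19.18.

19.18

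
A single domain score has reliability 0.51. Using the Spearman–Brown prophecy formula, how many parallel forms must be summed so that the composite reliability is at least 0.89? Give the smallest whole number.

8

k ≥ ρ*(1−ρ₁)/(ρ₁(1−ρ*)) = 0.89·0.49 / (0.51·0.11) = 7.774.
Smallest integer k = 8.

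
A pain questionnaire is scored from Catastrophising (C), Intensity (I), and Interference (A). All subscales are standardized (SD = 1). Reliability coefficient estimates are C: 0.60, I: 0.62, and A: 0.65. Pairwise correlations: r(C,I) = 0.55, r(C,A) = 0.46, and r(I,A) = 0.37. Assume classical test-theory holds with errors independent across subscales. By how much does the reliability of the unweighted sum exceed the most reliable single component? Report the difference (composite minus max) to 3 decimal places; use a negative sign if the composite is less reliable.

Var(sum) = 3 + 2.76 = 5.76; true-score variance = 1.87 + 2.76 = 4.63; composite reliability = 0.8038.
Max component reliability = 0.6500.
Difference = 0.8038 − 0.6500 = 0.154.

0.154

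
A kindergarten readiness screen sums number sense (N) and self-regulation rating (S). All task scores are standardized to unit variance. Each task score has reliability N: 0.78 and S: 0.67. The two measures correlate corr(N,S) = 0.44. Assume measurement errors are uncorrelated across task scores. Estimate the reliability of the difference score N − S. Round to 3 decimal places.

Var(N−S) = 1 + 1 − 2·0.44 = 2 − 0.88 = 1.12.
Because errors are independent across components, Cov(Tᵢ,Tⱼ) = Cov(Xᵢ,Xⱼ); the off-diagonal part of the true-score variance is the same as above.
True-score variance = [0.78 + 0.67] − 0.88 = 1.45 − 0.88 = 0.57.
Reliability = 0.57 / 1.12 = 0.509.

0.509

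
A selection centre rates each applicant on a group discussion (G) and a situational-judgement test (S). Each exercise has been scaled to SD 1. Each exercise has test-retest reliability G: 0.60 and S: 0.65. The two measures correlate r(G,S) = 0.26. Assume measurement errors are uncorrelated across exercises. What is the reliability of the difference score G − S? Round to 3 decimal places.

0.493

Var(G−S) = 1 + 1 − 2·0.26 = 2 − 0.52 = 1.48.
With uncorrelated errors the cross-covariances are all true-score covariance, so they carry over unchanged; only the diagonal terms shrink to ρᵢσᵢ².
True-score variance = [0.60 + 0.65] − 0.52 = 1.25 − 0.52 = 0.73.
Reliability = 0.73 / 1.48 = 0.493.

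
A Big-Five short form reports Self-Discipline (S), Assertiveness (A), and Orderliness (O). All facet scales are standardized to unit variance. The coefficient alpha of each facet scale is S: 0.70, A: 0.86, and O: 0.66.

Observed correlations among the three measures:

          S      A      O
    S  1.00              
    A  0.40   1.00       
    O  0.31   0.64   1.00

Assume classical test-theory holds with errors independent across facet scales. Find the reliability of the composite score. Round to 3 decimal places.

Var(S+A+O) = 3 + 2·[0.40 + 0.31 + 0.64] = 3 + 2.7 = 5.7.
Under uncorrelated errors the observed covariances equal the true-score covariances, so only the own-variance terms attenuate.
True-score variance = [0.70 + 0.86 + 0.66] + 2.7 = 2.22 + 2.7 = 4.92.
Reliability = 4.92 / 5.7 = 0.863.

0.863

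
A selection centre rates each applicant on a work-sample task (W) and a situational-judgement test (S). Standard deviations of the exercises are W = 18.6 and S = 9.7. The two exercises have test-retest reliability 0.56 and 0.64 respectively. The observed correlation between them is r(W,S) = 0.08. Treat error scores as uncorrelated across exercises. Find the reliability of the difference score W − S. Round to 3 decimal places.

Var(W−S) = 18.6² + 9.7² − 2·18.6·9.7·0.08 = 440.05 − 28.8672 = 411.183.
With uncorrelated errors the cross-covariances are all true-score covariance, so they carry over unchanged; only the diagonal terms shrink to ρᵢσᵢ².
True-score variance = [18.6²·0.56 + 9.7²·0.64] − 28.8672 = 253.955 − 28.8672 = 225.088.
Reliability = 225.088 / 411.183 = 0.547.

0.547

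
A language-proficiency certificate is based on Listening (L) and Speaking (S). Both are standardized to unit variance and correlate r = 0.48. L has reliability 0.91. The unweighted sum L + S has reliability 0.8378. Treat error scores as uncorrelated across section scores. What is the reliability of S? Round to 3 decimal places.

0.610

Var(L+S) = 2 + 2·0.48 = 2.960.
True-score variance = ρ_L + ρ_S + 2·0.48, so 0.8378 = (0.91 + ρ_S + 0.96) / 2.960.
ρ_S = 0.8378·2.960 − 0.91 − 0.96 = 0.610.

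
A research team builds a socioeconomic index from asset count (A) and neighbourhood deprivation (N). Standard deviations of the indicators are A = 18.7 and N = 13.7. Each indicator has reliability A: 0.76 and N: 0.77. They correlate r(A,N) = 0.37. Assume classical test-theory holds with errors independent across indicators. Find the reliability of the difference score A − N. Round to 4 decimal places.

Var(A−N) = 18.7² + 13.7² − 2·18.7·13.7·0.37 = 537.38 − 189.581 = 347.799.
With uncorrelated errors the cross-covariances are all true-score covariance, so they carry over unchanged; only the diagonal terms shrink to ρᵢσᵢ².
True-score variance = [18.7²·0.76 + 13.7²·0.77] − 189.581 = 410.286 − 189.581 = 220.705.
Reliability = 220.705 / 347.799 = 0.6346.

0.6346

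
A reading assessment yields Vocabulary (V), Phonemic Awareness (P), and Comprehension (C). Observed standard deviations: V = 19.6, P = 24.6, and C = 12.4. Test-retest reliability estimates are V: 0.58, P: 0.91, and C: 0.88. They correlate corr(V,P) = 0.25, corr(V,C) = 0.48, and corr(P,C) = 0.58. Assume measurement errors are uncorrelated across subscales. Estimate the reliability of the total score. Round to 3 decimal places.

0.881

Var(V+P+C) = 19.6² + 24.6² + 12.4² + 2·[19.6·24.6·0.25 + 19.6·12.4·0.48 + 24.6·12.4·0.58] = 1143.08 + 828.245 = 1971.32.
Because errors are independent across components, Cov(Tᵢ,Tⱼ) = Cov(Xᵢ,Xⱼ); the off-diagonal part of the true-score variance is the same as above.
True-score variance = [19.6²·0.58 + 24.6²·0.91 + 12.4²·0.88] + 828.245 = 908.817 + 828.245 = 1737.06.
Reliability = 1737.06 / 1971.32 = 0.881.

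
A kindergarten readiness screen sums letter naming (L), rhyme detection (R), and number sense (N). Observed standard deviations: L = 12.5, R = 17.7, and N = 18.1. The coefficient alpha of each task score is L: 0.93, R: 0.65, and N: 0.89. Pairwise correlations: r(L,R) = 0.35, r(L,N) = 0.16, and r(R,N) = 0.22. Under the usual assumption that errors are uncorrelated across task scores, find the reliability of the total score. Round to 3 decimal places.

Var(L+R+N) = 12.5² + 17.7² + 18.1² + 2·[12.5·17.7·0.35 + 12.5·18.1·0.16 + 17.7·18.1·0.22] = 797.15 + 368.238 = 1165.39.
Because errors are independent across components, Cov(Tᵢ,Tⱼ) = Cov(Xᵢ,Xⱼ); the off-diagonal part of the true-score variance is the same as above.
True-score variance = [12.5²·0.93 + 17.7²·0.65 + 18.1²·0.89] + 368.238 = 640.524 + 368.238 = 1008.76.
Reliability = 1008.76 / 1165.39 = 0.866.

0.866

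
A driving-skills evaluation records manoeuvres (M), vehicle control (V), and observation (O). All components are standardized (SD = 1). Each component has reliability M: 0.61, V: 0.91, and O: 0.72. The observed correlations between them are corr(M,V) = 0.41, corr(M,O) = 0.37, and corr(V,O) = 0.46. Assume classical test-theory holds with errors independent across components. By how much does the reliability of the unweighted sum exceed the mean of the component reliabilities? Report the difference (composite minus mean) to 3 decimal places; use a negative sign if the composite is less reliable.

Var(sum) = 3 + 2.48 = 5.48; true-score variance = 2.24 + 2.48 = 4.72; composite reliability = 0.8613.
Mean component reliability = 0.7467.
Difference = 0.8613 − 0.7467 = 0.115.

0.115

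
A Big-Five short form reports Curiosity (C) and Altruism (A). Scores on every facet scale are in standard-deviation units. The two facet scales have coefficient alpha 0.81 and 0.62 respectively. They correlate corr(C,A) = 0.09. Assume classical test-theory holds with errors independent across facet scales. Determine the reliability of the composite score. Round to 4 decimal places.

Var(C+A) = 2 + 2·[0.09] = 2 + 0.18 = 2.18.
Because errors are independent across components, Cov(Tᵢ,Tⱼ) = Cov(Xᵢ,Xⱼ); the off-diagonal part of the true-score variance is the same as above.
True-score variance = [0.81 + 0.62] + 0.18 = 1.43 + 0.18 = 1.61.
Reliability = 1.61 / 2.18 = 0.7385.

0.7385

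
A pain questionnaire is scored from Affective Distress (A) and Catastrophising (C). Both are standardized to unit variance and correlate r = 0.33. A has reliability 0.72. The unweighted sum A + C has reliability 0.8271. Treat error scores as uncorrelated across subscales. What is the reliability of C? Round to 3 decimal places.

0.820

Var(A+C) = 2 + 2·0.33 = 2.660.
True-score variance = ρ_A + ρ_C + 2·0.33, so 0.8271 = (0.72 + ρ_C + 0.66) / 2.660.
ρ_C = 0.8271·2.660 − 0.72 − 0.66 = 0.820.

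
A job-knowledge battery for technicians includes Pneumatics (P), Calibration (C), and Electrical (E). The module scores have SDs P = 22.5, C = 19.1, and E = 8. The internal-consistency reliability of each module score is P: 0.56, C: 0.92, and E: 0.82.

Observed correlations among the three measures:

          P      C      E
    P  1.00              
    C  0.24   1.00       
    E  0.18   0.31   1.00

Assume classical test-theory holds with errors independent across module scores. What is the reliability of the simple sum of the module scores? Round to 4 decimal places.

0.7975

Var(P+C+E) = 22.5² + 19.1² + 8² + 2·[22.5·19.1·0.24 + 22.5·8·0.18 + 19.1·8·0.31] = 935.06 + 365.816 = 1300.88.
With uncorrelated errors the cross-covariances are all true-score covariance, so they carry over unchanged; only the diagonal terms shrink to ρᵢσᵢ².
True-score variance = [22.5²·0.56 + 19.1²·0.92 + 8²·0.82] + 365.816 = 671.605 + 365.816 = 1037.42.
Reliability = 1037.42 / 1300.88 = 0.7975.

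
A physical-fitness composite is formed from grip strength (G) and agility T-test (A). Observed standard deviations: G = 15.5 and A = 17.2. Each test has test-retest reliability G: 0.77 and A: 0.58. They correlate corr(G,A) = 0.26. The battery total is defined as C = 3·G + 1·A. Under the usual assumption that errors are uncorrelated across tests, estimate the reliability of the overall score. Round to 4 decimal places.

0.7837

Var(C) = 3²·15.5² + 17.2² + 2·[3·15.5·17.2·0.26] = 2458.09 + 415.896 = 2873.99.
Under uncorrelated errors the observed covariances equal the true-score covariances, so only the own-variance terms attenuate.
True-score variance = [3²·15.5²·0.77 + 17.2²·0.58] + 415.896 = 1836.52 + 415.896 = 2252.42.
Reliability = 2252.42 / 2873.99 = 0.7837.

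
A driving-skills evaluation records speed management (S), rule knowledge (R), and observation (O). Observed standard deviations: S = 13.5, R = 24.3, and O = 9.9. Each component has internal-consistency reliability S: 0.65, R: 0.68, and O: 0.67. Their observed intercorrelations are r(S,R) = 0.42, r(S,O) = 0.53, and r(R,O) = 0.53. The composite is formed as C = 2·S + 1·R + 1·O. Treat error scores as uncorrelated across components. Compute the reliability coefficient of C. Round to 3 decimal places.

Var(C) = 2²·13.5² + 24.3² + 9.9² + 2·[2·13.5·24.3·0.42 + 2·13.5·9.9·0.53 + 24.3·9.9·0.53] = 1417.5 + 1089.47 = 2506.97.
Under uncorrelated errors the observed covariances equal the true-score covariances, so only the own-variance terms attenuate.
True-score variance = [2²·13.5²·0.65 + 24.3²·0.68 + 9.9²·0.67] + 1089.47 = 941.05 + 1089.47 = 2030.52.
Reliability = 2030.52 / 2506.97 = 0.810.

0.810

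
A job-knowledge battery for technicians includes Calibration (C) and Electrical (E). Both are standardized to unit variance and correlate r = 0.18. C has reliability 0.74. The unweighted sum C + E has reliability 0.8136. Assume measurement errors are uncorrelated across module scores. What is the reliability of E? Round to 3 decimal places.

Var(C+E) = 2 + 2·0.18 = 2.360.
True-score variance = ρ_C + ρ_E + 2·0.18, so 0.8136 = (0.74 + ρ_E + 0.36) / 2.360.
ρ_E = 0.8136·2.360 − 0.74 − 0.36 = 0.820.

0.820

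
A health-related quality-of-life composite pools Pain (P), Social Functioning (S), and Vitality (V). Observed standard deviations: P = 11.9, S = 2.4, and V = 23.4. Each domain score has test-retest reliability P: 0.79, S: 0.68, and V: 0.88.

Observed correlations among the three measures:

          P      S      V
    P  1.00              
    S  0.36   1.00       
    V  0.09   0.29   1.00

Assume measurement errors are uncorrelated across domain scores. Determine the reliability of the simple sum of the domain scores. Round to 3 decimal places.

Var(P+S+V) = 11.9² + 2.4² + 23.4² + 2·[11.9·2.4·0.36 + 11.9·23.4·0.09 + 2.4·23.4·0.29] = 694.93 + 103.259 = 798.189.
Under uncorrelated errors the observed covariances equal the true-score covariances, so only the own-variance terms attenuate.
True-score variance = [11.9²·0.79 + 2.4²·0.68 + 23.4²·0.88] + 103.259 = 597.641 + 103.259 = 700.9.
Reliability = 700.9 / 798.189 = 0.878.

0.878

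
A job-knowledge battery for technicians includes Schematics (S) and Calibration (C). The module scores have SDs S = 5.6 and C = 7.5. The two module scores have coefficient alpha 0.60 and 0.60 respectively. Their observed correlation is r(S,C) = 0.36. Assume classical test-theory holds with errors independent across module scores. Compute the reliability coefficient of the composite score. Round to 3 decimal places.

Var(S+C) = 5.6² + 7.5² + 2·[5.6·7.5·0.36] = 87.61 + 30.24 = 117.85.
Because errors are independent across components, Cov(Tᵢ,Tⱼ) = Cov(Xᵢ,Xⱼ); the off-diagonal part of the true-score variance is the same as above.
True-score variance = [5.6²·0.60 + 7.5²·0.60] + 30.24 = 52.566 + 30.24 = 82.806.
Reliability = 82.806 / 117.85 = 0.703.

0.703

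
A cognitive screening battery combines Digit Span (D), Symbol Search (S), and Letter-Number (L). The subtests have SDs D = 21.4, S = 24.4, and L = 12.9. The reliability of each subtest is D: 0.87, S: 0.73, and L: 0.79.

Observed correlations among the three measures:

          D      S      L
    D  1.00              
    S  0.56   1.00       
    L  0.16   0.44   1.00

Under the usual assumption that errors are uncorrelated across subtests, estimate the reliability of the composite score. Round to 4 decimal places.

0.8824

Var(D+S+L) = 21.4² + 24.4² + 12.9² + 2·[21.4·24.4·0.56 + 21.4·12.9·0.16 + 24.4·12.9·0.44] = 1219.73 + 950.147 = 2169.88.
With uncorrelated errors the cross-covariances are all true-score covariance, so they carry over unchanged; only the diagonal terms shrink to ρᵢσᵢ².
True-score variance = [21.4²·0.87 + 24.4²·0.73 + 12.9²·0.79] + 950.147 = 964.502 + 950.147 = 1914.65.
Reliability = 1914.65 / 2169.88 = 0.8824.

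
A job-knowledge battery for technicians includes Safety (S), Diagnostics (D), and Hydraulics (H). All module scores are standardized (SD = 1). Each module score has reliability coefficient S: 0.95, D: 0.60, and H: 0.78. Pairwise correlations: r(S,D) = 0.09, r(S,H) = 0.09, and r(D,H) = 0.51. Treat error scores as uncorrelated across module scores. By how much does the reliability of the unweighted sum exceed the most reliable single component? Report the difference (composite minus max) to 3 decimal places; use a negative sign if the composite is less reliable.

Var(sum) = 3 + 1.38 = 4.38; true-score variance = 2.33 + 1.38 = 3.71; composite reliability = 0.8470.
Max component reliability = 0.9500.
Difference = 0.8470 − 0.9500 = -0.103.

-0.103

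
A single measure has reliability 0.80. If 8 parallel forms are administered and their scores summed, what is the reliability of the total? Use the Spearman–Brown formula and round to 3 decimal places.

0.970

ρ_k = kρ / (1 + (k−1)ρ) = 8·0.80 / (1 + 7·0.80) = 6.400 / 6.600 = 0.970.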